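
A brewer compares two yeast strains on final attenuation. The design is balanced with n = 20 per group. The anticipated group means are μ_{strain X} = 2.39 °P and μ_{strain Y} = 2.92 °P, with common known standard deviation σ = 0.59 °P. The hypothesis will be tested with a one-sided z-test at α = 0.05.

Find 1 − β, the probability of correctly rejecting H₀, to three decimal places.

Power ≈ 0.884

Standardized effect: d = |μ_{strain X} − μ_{strain Y}| / σ = |2.39 − 2.92| / 0.59 = 0.8983
Noncentrality parameter: δ = d·√(n/2) = 0.8983 × √(20/2) = 2.8407
One-sided α = 0.05 → critical value z_{0.05} = 1.645.
Power = P(Z > 1.645 − δ) = Φ(1.196) = 0.8841.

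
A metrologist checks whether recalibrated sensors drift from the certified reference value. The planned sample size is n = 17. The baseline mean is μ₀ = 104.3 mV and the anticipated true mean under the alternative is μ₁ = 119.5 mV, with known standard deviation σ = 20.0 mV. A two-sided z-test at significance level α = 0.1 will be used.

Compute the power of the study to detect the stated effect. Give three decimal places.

Power ≈ 0.932

Standardized effect: d = |μ₁ − μ₀| / σ = |119.5 − 104.3| / 20.0 = 0.7600
Noncentrality parameter: δ = d·√n = 0.7600 × √17 = 3.1336
Two-sided α = 0.1 → critical value z_{0.05} = 1.645.
Power = Φ(δ − 1.645) + Φ(−δ − 1.645) = Φ(1.489) + Φ(-4.778) = 0.9317 + 0.0000 = 0.9317.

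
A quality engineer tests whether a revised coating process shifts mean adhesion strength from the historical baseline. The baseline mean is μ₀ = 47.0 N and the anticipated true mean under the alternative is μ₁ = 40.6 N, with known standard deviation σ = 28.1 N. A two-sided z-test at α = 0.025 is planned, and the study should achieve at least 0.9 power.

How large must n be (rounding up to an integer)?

n = 240

Standardized effect: d = |μ₁ − μ₀| / σ = |40.6 − 47.0| / 28.1 = 0.2278
Set Φ(δ − 2.241) = 0.9; then δ − 2.241 = Φ⁻¹(0.9) = 1.282, giving δ = 3.523.
(Ignoring the negligible lower-tail rejection probability gives the usual closed-form inversion.)
δ = d·√n ⇒ n = (δ/d)² = (3.523 / 0.2278)² = 239.26.
Round up to the next whole unit.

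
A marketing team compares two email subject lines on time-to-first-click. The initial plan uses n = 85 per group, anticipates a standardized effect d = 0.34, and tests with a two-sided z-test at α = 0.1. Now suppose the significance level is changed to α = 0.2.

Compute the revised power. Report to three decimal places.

Power ≈ 0.825

δ = d·√(n/2) = 0.34 × √(85/2) = 2.2165 (unchanged). New critical value: z_{0.1} = 1.282.
Revised power = Φ(δ − 1.282) + Φ(−δ − 1.282) = Φ(0.935) + Φ(-3.498) = 0.8251 + 0.0002 = 0.8253.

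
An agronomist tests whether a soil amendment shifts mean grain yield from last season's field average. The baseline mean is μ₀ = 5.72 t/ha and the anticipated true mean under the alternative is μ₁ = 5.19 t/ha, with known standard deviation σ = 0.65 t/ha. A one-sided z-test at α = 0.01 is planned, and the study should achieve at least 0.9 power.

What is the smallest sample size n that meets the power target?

n = 20

Standardized effect: d = |μ₁ − μ₀| / σ = |5.19 − 5.72| / 0.65 = 0.8154
Set Φ(δ − 2.326) = 0.9; then δ − 2.326 = Φ⁻¹(0.9) = 1.282, giving δ = 3.608.
δ = d·√n ⇒ n = (δ/d)² = (3.608 / 0.8154)² = 19.58.
Round up to the next whole unit.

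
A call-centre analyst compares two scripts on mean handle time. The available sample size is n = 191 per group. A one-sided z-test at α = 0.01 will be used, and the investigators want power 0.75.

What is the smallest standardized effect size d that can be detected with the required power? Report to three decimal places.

Need Φ(δ − 2.326) = 0.75, so δ = 2.326 + 0.674 = 3.001.
δ = d·√(n/2) ⇒ d = δ/√(n/2) = 3.001/√(191/2) = 0.3071.

d ≈ 0.307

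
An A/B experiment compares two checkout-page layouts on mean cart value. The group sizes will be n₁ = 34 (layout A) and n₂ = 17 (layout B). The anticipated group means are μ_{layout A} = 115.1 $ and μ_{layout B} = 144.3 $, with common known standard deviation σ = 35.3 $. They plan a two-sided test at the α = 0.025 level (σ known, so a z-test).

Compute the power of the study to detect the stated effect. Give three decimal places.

Standardized effect: d = |μ_{layout A} − μ_{layout B}| / σ = |115.1 − 144.3| / 35.3 = 0.8272
Noncentrality parameter: δ = d / √(1/n₁ + 1/n₂) = 0.8272 / √(1/34 + 1/17) = 2.7848
Two-sided α = 0.025 → critical value z_{0.0125} = 2.241.
Power = Φ(δ − 2.241) + Φ(−δ − 2.241) = Φ(0.543) + Φ(-5.026) = 0.7066 + 0.0000 = 0.7066.

Power ≈ 0.707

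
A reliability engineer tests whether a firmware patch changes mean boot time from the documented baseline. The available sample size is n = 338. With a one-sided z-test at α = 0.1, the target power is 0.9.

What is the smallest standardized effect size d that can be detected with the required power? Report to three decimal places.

Need Φ(δ − 1.282) = 0.9, so δ = 1.282 + 1.282 = 2.563.
δ = d·√n ⇒ d = δ/√n = 2.563/√338 = 0.1394.

d ≈ 0.139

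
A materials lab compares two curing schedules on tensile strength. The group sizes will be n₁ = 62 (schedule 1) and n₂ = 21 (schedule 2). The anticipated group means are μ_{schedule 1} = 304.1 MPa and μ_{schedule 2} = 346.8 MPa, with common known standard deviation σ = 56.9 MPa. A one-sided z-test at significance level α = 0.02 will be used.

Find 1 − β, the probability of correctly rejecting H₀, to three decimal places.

Power ≈ 0.821

Standardized effect: d = |μ_{schedule 1} − μ_{schedule 2}| / σ = |304.1 − 346.8| / 56.9 = 0.7504
Noncentrality parameter: δ = d / √(1/n₁ + 1/n₂) = 0.7504 / √(1/62 + 1/21) = 2.9722
One-sided α = 0.02 → critical value z_{0.02} = 2.054.
Power = P(Z > 2.054 − δ) = Φ(0.918) = 0.8208.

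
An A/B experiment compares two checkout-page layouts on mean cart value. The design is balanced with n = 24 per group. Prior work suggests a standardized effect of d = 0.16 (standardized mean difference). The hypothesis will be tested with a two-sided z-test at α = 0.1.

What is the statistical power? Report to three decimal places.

Noncentrality parameter: δ = d·√(n/2) = 0.16 × √(24/2) = 0.5543
Two-sided α = 0.1 → critical value z_{0.05} = 1.645.
Power = Φ(δ − 1.645) + Φ(−δ − 1.645) = Φ(-1.091) + Φ(-2.199) = 0.1377 + 0.0139 = 0.1517.

Power ≈ 0.152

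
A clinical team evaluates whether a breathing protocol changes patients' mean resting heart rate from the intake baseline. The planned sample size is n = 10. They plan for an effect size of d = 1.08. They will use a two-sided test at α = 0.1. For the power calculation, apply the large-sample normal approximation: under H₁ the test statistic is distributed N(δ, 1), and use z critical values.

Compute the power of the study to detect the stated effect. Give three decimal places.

Power ≈ 0.962

Noncentrality parameter: δ = d·√n = 1.08 × √10 = 3.4153
Two-sided α = 0.1 → critical value z_{0.05} = 1.645.
Power = Φ(δ − 1.645) + Φ(−δ − 1.645) = Φ(1.770) + Φ(-5.060) = 0.9617 + 0.0000 = 0.9617.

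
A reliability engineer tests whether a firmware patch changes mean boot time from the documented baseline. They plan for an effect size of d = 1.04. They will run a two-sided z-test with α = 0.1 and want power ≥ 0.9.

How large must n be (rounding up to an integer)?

n = 8

Set Φ(δ − 1.645) = 0.9; then δ − 1.645 = Φ⁻¹(0.9) = 1.282, giving δ = 2.926.
(The Φ(−δ − z_{α/2}) term is vanishingly small for δ > 0 and is dropped in the standard sample-size formula.)
δ = d·√n ⇒ n = (δ/d)² = (2.926 / 1.04)² = 7.92.
Round up to the next whole unit.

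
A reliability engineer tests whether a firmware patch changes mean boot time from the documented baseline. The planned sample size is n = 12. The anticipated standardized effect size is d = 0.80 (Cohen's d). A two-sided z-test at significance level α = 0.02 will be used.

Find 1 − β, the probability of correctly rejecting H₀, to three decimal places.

Noncentrality parameter: δ = d·√n = 0.80 × √12 = 2.7713
Two-sided α = 0.02 → critical value z_{0.01} = 2.326.
Power = Φ(δ − 2.326) + Φ(−δ − 2.326) = Φ(0.445) + Φ(-5.098) = 0.6718 + 0.0000 = 0.6718.

Power ≈ 0.672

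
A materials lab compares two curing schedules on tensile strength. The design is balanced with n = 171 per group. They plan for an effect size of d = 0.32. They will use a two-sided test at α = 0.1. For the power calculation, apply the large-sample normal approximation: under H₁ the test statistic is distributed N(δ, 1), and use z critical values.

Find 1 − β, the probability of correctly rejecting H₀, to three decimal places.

Noncentrality parameter: δ = d·√(n/2) = 0.32 × √(171/2) = 2.9589
Two-sided α = 0.1 → critical value z_{0.05} = 1.645.
Power = Φ(δ − 1.645) + Φ(−δ − 1.645) = Φ(1.314) + Φ(-4.604) = 0.9056 + 0.0000 = 0.9056.

Power ≈ 0.906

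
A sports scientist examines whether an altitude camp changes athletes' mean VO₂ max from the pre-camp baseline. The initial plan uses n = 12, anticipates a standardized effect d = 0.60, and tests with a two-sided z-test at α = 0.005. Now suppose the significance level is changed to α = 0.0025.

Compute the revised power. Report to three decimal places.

δ = d·√n = 0.60 × √12 = 2.0785 (unchanged). New critical value: z_{0.0013} = 3.023.
Revised power = Φ(δ − 3.023) + Φ(−δ − 3.023) = Φ(-0.945) + Φ(-5.102) = 0.1724 + 0.0000 = 0.1724.

Power ≈ 0.172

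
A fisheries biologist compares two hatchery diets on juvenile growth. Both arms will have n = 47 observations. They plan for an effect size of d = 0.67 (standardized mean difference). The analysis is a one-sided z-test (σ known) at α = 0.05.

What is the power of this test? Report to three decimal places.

Noncentrality parameter: δ = d·√(n/2) = 0.67 × √(47/2) = 3.2479
One-sided α = 0.05 → critical value z_{0.05} = 1.645.
Power = Φ(δ − 1.645) = Φ(1.603) = 0.9455.

Power ≈ 0.946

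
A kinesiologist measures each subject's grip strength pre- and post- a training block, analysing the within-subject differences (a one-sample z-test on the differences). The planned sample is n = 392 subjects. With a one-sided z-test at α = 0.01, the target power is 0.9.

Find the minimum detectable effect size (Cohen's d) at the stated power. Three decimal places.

d ≈ 0.182

Required noncentrality: δ = z_{0.01} + z_{0.10} = 2.326 + 1.282 = 3.608.
δ = d·√n ⇒ d = δ/√n = 3.608/√392 = 0.1822.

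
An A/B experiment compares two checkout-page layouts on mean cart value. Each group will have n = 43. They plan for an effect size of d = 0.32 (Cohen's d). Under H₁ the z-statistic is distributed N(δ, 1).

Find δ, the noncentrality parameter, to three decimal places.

δ = d·√(n/2) = 0.32 × √(43/2) = 1.4838

δ ≈ 1.484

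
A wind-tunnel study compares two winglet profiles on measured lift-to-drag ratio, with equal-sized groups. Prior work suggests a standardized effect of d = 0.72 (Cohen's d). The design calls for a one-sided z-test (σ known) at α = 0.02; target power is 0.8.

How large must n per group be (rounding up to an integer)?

n = 33 per group

Set Φ(δ − 2.054) = 0.8; then δ − 2.054 = Φ⁻¹(0.8) = 0.842, giving δ = 2.895.
δ = d·√(n/2) ⇒ n = 2(δ/d)² = 2 × (2.895 / 0.72)² = 32.34.
Round up to the next whole unit.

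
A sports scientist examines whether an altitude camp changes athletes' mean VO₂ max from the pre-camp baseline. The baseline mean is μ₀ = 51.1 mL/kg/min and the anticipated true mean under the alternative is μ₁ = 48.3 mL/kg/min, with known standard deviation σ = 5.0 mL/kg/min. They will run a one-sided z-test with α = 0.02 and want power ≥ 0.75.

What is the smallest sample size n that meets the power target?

Standardized effect: d = |μ₁ − μ₀| / σ = |48.3 − 51.1| / 5.0 = 0.5600
For power 0.75 need Φ(δ − z_{0.02}) = 0.75, so δ = z_{0.02} + z_{0.25} = 2.054 + 0.674 = 2.728.
δ = d·√n ⇒ n = (δ/d)² = (2.728 / 0.5600)² = 23.73.
Round up to the next whole unit.

n = 24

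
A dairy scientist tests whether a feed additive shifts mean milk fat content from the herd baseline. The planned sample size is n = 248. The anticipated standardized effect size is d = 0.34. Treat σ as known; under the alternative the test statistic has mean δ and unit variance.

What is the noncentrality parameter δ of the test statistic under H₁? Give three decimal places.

δ ≈ 5.354

The noncentrality parameter scales effect size by the design's sample-size factor: δ = d·√n = 0.34 × √248 = 5.3543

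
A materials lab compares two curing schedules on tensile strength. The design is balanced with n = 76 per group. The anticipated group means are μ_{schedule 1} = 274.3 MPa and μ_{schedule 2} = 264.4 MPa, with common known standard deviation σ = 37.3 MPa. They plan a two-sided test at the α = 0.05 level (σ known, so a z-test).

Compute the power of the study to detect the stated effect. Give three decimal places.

Power ≈ 0.373

Standardized effect: d = |μ_{schedule 1} − μ_{schedule 2}| / σ = |274.3 − 264.4| / 37.3 = 0.2654
Noncentrality parameter: λ = d·√(n/2) = 0.2654 × √(76/2) = 1.6361
Critical value for a two-sided test at α = 0.05: z_{α/2} = 1.960.
Power = Φ(λ − 1.960) + Φ(−λ − 1.960) = Φ(-0.324) + Φ(-3.596) = 0.3730 + 0.0002 = 0.3732.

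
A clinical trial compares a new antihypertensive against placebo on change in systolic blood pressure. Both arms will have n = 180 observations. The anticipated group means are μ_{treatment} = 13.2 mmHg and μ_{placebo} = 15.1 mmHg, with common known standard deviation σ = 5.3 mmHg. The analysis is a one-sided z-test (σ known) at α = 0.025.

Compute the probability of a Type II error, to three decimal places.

Standardized effect: d = |μ_{treatment} − μ_{placebo}| / σ = |13.2 − 15.1| / 5.3 = 0.3585
Noncentrality parameter: δ = d·√(n/2) = 0.3585 × √(180/2) = 3.4009
One-sided α = 0.025 → critical value z_{0.025} = 1.960.
Power = P(Z > 1.960 − δ) = Φ(1.441) = 0.9252.
Type II error: β = 1 − power = 1 − 0.9252 = 0.0748.

β ≈ 0.075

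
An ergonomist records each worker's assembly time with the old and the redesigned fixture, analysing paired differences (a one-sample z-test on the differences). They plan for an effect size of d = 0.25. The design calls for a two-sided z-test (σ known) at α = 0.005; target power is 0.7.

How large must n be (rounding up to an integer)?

Set Φ(δ − 2.807) = 0.7; then δ − 2.807 = Φ⁻¹(0.7) = 0.524, giving δ = 3.331.
(For δ > 0 the lower-tail rejection region contributes negligibly to power, so the one-term inversion is standard.)
δ = d·√n ⇒ n = (δ/d)² = (3.331 / 0.25)² = 177.58.
Rounding up, n = 178.

n = 178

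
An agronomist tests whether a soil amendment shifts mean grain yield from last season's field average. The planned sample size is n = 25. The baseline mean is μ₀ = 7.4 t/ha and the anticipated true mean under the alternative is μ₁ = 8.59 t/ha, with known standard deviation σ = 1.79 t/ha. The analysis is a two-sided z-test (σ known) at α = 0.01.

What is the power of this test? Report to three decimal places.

Power ≈ 0.773

Standardized effect: d = |μ₁ − μ₀| / σ = |8.59 − 7.4| / 1.79 = 0.6648
Noncentrality parameter: δ = d·√n = 0.6648 × √25 = 3.3240
Critical value for a two-sided test at α = 0.01: z_{α/2} = 2.576.
Power = Φ(δ − 2.576) + Φ(−δ − 2.576) = Φ(0.748) + Φ(-5.900) = 0.7728 + 0.0000 = 0.7728.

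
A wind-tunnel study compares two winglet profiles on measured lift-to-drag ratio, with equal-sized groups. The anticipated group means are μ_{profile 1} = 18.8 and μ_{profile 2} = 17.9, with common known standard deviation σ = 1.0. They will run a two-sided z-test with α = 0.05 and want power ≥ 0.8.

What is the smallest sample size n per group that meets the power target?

Standardized effect: d = |μ_{profile 1} − μ_{profile 2}| / σ = |18.8 − 17.9| / 1.0 = 0.9000
For power 0.8 need Φ(δ − z_{0.025}) = 0.8, so δ = z_{0.025} + z_{0.20} = 1.960 + 0.842 = 2.802.
(For δ > 0 the lower-tail rejection region contributes negligibly to power, so the one-term inversion is standard.)
δ = d·√(n/2) ⇒ n = 2(δ/d)² = 2 × (2.802 / 0.9000)² = 19.38.
Rounding up, n = 20 per group.

n = 20 per group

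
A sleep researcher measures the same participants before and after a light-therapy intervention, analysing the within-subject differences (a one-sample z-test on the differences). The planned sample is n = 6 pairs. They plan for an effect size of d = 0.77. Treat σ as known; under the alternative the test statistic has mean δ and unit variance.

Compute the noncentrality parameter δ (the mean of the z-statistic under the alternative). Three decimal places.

δ = d·√n = 0.77 × √6 = 1.8861

δ ≈ 1.886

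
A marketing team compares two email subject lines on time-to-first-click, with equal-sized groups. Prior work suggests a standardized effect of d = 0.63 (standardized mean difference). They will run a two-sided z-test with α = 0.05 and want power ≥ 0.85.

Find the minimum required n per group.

n = 46 per group

For power 0.85 need Φ(δ − z_{0.025}) = 0.85, so δ = z_{0.025} + z_{0.15} = 1.960 + 1.036 = 2.996.
(For δ > 0 the lower-tail rejection region contributes negligibly to power, so the one-term inversion is standard.)
δ = d·√(n/2) ⇒ n = 2(δ/d)² = 2 × (2.996 / 0.63)² = 45.24.
Rounding up, n = 46 per group.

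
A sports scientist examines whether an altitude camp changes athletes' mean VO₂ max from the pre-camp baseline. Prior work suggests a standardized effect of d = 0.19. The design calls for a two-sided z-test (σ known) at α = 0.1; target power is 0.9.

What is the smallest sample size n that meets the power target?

Set Φ(δ − 1.645) = 0.9; then δ − 1.645 = Φ⁻¹(0.9) = 1.282, giving δ = 2.926.
(For δ > 0 the lower-tail rejection region contributes negligibly to power, so the one-term inversion is standard.)
δ = d·√n ⇒ n = (δ/d)² = (2.926 / 0.19)² = 237.23.
Round up to the next whole unit.

n = 238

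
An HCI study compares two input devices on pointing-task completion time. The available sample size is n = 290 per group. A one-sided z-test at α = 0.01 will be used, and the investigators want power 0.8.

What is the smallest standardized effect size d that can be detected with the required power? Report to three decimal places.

Need Φ(δ − 2.326) = 0.8, so δ = 2.326 + 0.842 = 3.168.
δ = d·√(n/2) ⇒ d = δ/√(n/2) = 3.168/√(290/2) = 0.2631.

d ≈ 0.263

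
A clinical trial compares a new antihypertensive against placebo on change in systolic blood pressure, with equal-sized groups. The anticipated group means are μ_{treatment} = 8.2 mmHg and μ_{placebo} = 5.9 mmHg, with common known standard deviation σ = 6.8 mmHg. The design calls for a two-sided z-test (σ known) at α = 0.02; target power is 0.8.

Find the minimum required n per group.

n = 176 per group

Standardized effect: d = |μ_{treatment} − μ_{placebo}| / σ = |8.2 − 5.9| / 6.8 = 0.3382
For power 0.8 need Φ(δ − z_{0.01}) = 0.8, so δ = z_{0.01} + z_{0.20} = 2.326 + 0.842 = 3.168.
(The Φ(−δ − z_{α/2}) term is vanishingly small for δ > 0 and is dropped in the standard sample-size formula.)
δ = d·√(n/2) ⇒ n = 2(δ/d)² = 2 × (3.168 / 0.3382)² = 175.45.
Rounding up, n = 176 per group.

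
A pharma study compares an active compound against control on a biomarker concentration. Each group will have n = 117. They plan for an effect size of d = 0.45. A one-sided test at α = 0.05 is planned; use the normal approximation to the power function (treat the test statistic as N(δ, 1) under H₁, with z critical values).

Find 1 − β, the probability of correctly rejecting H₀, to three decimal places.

Noncentrality parameter: δ = d·√(n/2) = 0.45 × √(117/2) = 3.4418
Critical value for a one-sided test at α = 0.05: z_α = 1.645.
Power = Φ(δ − 1.645) = Φ(1.797) = 0.9638.

Power ≈ 0.964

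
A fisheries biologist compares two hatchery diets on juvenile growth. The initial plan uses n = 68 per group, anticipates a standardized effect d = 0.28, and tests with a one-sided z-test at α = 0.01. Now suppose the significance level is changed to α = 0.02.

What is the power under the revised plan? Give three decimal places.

Power ≈ 0.337

δ = d·√(n/2) = 0.28 × √(68/2) = 1.6327 (unchanged). New critical value: z_{0.02} = 2.054.
Revised power = P(Z > 2.054 − δ) = Φ(-0.421) = 0.3368.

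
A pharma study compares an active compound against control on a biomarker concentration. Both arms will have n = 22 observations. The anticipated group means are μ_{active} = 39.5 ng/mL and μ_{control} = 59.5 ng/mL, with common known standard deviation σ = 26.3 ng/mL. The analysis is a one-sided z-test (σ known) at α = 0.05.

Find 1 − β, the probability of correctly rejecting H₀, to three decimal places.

Power ≈ 0.810

Standardized effect: d = |μ_{active} − μ_{control}| / σ = |39.5 − 59.5| / 26.3 = 0.7605
Noncentrality parameter: δ = d·√(n/2) = 0.7605 × √(22/2) = 2.5221
One-sided α = 0.05 → critical value z_{0.05} = 1.645.
Power = P(Z > 1.645 − δ) = Φ(0.877) = 0.8098.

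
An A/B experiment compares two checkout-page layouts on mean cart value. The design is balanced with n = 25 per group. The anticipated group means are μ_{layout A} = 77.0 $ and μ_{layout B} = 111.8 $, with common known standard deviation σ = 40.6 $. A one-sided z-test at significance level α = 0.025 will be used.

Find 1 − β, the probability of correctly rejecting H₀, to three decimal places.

Power ≈ 0.858

Standardized effect: d = |μ_{layout A} − μ_{layout B}| / σ = |77.0 − 111.8| / 40.6 = 0.8571
Noncentrality parameter: λ = d·√(n/2) = 0.8571 × √(25/2) = 3.0305
Critical value for a one-sided test at α = 0.025: z_α = 1.960.
Power = Φ(λ − 1.960) = Φ(1.070) = 0.8578.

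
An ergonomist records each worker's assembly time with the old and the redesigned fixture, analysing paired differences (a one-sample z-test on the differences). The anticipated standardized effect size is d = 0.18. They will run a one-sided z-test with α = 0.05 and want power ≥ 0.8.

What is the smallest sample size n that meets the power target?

n = 191

For power 0.8 need Φ(δ − z_{0.05}) = 0.8, so δ = z_{0.05} + z_{0.20} = 1.645 + 0.842 = 2.486.
δ = d·√n ⇒ n = (δ/d)² = (2.486 / 0.18)² = 190.82.
Rounding up, n = 191.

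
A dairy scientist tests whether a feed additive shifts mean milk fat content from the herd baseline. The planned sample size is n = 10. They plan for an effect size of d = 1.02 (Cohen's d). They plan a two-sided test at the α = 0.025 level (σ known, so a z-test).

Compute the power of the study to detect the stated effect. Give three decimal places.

Power ≈ 0.837

Noncentrality parameter: δ = d·√n = 1.02 × √10 = 3.2255
Two-sided α = 0.025 → critical value z_{0.0125} = 2.241.
Power = Φ(δ − 2.241) + Φ(−δ − 2.241) = Φ(0.984) + Φ(-5.467) = 0.8375 + 0.0000 = 0.8375.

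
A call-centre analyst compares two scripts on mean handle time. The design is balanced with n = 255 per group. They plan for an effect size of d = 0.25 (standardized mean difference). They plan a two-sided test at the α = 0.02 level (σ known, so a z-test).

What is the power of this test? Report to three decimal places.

Noncentrality parameter: δ = d·√(n/2) = 0.25 × √(255/2) = 2.8229
Critical value for a two-sided test at α = 0.02: z_{α/2} = 2.326.
Power = Φ(δ − 2.326) + Φ(−δ − 2.326) = Φ(0.497) + Φ(-5.149) = 0.6902 + 0.0000 = 0.6902.

Power ≈ 0.690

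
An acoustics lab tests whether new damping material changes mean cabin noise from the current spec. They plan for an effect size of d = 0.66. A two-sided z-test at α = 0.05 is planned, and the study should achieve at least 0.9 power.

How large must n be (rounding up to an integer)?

n = 25

For power 0.9 need Φ(δ − z_{0.025}) = 0.9, so δ = z_{0.025} + z_{0.10} = 1.960 + 1.282 = 3.242.
(The Φ(−δ − z_{α/2}) term is vanishingly small for δ > 0 and is dropped in the standard sample-size formula.)
δ = d·√n ⇒ n = (δ/d)² = (3.242 / 0.66)² = 24.12.
Rounding up, n = 25.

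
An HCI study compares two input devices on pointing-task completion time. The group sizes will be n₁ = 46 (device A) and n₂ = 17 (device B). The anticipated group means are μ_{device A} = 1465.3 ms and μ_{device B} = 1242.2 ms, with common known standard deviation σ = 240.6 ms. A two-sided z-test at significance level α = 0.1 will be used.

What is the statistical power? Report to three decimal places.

Power ≈ 0.948

Standardized effect: d = |μ_{device A} − μ_{device B}| / σ = |1465.3 − 1242.2| / 240.6 = 0.9273
Noncentrality parameter: δ = d / √(1/n₁ + 1/n₂) = 0.9273 / √(1/46 + 1/17) = 3.2669
Critical value for a two-sided test at α = 0.1: z_{α/2} = 1.645.
Power = Φ(δ − 1.645) + Φ(−δ − 1.645) = Φ(1.622) + Φ(-4.912) = 0.9476 + 0.0000 = 0.9476.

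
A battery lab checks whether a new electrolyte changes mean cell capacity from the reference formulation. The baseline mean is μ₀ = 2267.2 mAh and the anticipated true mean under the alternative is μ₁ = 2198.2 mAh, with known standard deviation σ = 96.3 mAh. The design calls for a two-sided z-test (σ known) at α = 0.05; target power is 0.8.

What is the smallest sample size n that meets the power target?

n = 16

Standardized effect: d = |μ₁ − μ₀| / σ = |2198.2 − 2267.2| / 96.3 = 0.7165
Set Φ(δ − 1.960) = 0.8; then δ − 1.960 = Φ⁻¹(0.8) = 0.842, giving δ = 2.802.
(For δ > 0 the lower-tail rejection region contributes negligibly to power, so the one-term inversion is standard.)
δ = d·√n ⇒ n = (δ/d)² = (2.802 / 0.7165)² = 15.29.
Round up to the next whole unit.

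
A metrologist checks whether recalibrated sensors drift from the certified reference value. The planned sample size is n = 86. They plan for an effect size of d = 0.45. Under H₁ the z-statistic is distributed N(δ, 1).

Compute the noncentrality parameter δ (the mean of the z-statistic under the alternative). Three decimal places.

The noncentrality parameter scales effect size by the design's sample-size factor: δ = d·√n = 0.45 × √86 = 4.1731

δ ≈ 4.173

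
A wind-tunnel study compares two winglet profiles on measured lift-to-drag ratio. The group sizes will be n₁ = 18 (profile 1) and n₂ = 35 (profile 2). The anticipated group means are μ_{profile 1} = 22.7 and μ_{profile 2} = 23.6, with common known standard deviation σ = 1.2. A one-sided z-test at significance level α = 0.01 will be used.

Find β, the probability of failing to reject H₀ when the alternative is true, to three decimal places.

Standardized effect: d = |μ_{profile 1} − μ_{profile 2}| / σ = |22.7 − 23.6| / 1.2 = 0.7500
Noncentrality parameter: δ = d / √(1/n₁ + 1/n₂) = 0.7500 / √(1/18 + 1/35) = 2.5858
Critical value for a one-sided test at α = 0.01: z_α = 2.326.
Power = P(Z > 2.326 − δ) = Φ(0.259) = 0.6024.
Type II error: β = 1 − power = 1 − 0.6024 = 0.3976.

β ≈ 0.398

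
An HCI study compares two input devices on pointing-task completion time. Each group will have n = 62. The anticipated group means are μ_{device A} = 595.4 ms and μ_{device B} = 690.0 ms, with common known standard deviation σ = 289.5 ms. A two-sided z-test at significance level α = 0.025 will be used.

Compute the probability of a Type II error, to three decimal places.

β ≈ 0.663

Standardized effect: d = |μ_{device A} − μ_{device B}| / σ = |595.4 − 690.0| / 289.5 = 0.3268
Noncentrality parameter: δ = d·√(n/2) = 0.3268 × √(62/2) = 1.8194
Critical value for a two-sided test at α = 0.025: z_{α/2} = 2.241.
Power = Φ(δ − 2.241) + Φ(−δ − 2.241) = Φ(-0.422) + Φ(-4.061) = 0.3365 + 0.0000 = 0.3365.
Type II error: β = 1 − power = 1 − 0.3365 = 0.6635.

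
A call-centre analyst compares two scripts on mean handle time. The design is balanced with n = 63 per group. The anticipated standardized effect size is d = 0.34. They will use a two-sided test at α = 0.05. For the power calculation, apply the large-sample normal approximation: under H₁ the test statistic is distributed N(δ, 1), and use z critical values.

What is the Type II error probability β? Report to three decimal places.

Noncentrality parameter: δ = d·√(n/2) = 0.34 × √(63/2) = 1.9082
Critical value for a two-sided test at α = 0.05: z_{α/2} = 1.960.
Power = Φ(δ − 1.960) + Φ(−δ − 1.960) = Φ(-0.052) + Φ(-3.868) = 0.4794 + 0.0001 = 0.4794.
Type II error: β = 1 − power = 1 − 0.4794 = 0.5206.

β ≈ 0.521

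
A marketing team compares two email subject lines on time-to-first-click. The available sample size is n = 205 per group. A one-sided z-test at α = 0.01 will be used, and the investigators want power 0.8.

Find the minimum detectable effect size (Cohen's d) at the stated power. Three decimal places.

Required noncentrality: δ = z_{0.01} + z_{0.20} = 2.326 + 0.842 = 3.168.
δ = d·√(n/2) ⇒ d = δ/√(n/2) = 3.168/√(205/2) = 0.3129.

d ≈ 0.313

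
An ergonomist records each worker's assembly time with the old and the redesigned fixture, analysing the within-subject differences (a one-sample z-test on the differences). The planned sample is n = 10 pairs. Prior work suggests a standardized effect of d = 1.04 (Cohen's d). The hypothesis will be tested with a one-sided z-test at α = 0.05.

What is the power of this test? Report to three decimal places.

Noncentrality parameter: δ = d·√n = 1.04 × √10 = 3.2888
One-sided α = 0.05 → critical value z_{0.05} = 1.645.
Power = Φ(δ − 1.645) = Φ(1.644) = 0.9499.

Power ≈ 0.950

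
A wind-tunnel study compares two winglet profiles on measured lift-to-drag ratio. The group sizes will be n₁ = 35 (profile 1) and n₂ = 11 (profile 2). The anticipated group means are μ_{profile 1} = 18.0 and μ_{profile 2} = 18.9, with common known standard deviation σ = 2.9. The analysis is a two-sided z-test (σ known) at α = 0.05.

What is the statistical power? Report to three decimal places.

Standardized effect: d = |μ_{profile 1} − μ_{profile 2}| / σ = |18.0 − 18.9| / 2.9 = 0.3103
Noncentrality parameter: δ = d / √(1/n₁ + 1/n₂) = 0.3103 / √(1/35 + 1/11) = 0.8978
Critical value for a two-sided test at α = 0.05: z_{α/2} = 1.960.
Power = Φ(δ − 1.960) + Φ(−δ − 1.960) = Φ(-1.062) + Φ(-2.858) = 0.1441 + 0.0021 = 0.1462.

Power ≈ 0.146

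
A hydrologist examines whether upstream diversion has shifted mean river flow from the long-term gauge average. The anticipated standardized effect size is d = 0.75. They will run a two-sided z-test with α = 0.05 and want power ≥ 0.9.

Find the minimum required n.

n = 19

Set Φ(δ − 1.960) = 0.9; then δ − 1.960 = Φ⁻¹(0.9) = 1.282, giving δ = 3.242.
(For δ > 0 the lower-tail rejection region contributes negligibly to power, so the one-term inversion is standard.)
δ = d·√n ⇒ n = (δ/d)² = (3.242 / 0.75)² = 18.68.
Round up to the next whole unit.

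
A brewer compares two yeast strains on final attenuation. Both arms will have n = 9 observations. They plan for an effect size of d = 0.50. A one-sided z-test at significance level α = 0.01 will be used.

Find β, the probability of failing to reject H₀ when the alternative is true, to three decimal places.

Noncentrality parameter: λ = d·√(n/2) = 0.50 × √(9/2) = 1.0607
One-sided α = 0.01 → critical value z_{0.01} = 2.326.
Power = P(Z > 2.326 − λ) = Φ(-1.266) = 0.1028.
Type II error: β = 1 − power = 1 − 0.1028 = 0.8972.

β ≈ 0.897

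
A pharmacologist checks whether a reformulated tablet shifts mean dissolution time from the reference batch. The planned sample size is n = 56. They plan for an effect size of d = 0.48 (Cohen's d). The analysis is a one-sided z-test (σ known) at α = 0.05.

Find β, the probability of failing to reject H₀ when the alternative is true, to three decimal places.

β ≈ 0.026

Noncentrality parameter: δ = d·√n = 0.48 × √56 = 3.5920
One-sided α = 0.05 → critical value z_{0.05} = 1.645.
Power = Φ(δ − 1.645) = Φ(1.947) = 0.9742.
Type II error: β = 1 − power = 1 − 0.9742 = 0.0258.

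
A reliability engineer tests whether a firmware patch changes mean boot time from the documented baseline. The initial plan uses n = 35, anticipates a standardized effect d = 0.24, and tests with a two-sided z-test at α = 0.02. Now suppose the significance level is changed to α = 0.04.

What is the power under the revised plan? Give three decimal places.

δ = d·√n = 0.24 × √35 = 1.4199 (unchanged). New critical value: z_{0.02} = 2.054.
Revised power = Φ(δ − 2.054) + Φ(−δ − 2.054) = Φ(-0.634) + Φ(-3.474) = 0.2631 + 0.0003 = 0.2633.

Power ≈ 0.263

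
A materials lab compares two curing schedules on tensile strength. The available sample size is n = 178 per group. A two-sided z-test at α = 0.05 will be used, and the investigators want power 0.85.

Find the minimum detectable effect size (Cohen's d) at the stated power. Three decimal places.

d ≈ 0.318

Need Φ(δ − 1.960) = 0.85, so δ = 1.960 + 1.036 = 2.996.
(The second rejection-region term Φ(−δ − z_{α/2}) is negligible and dropped.)
δ = d·√(n/2) ⇒ d = δ/√(n/2) = 2.996/√(178/2) = 0.3176.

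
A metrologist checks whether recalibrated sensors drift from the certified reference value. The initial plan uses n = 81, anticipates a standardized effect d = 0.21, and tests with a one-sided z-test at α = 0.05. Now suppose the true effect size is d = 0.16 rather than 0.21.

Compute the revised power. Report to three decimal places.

Power ≈ 0.419

With d = 0.16: δ = d·√n = 0.16 × √81 = 1.4400. Critical value z_{0.05} = 1.645.
Revised power = P(Z > 1.645 − δ) = Φ(-0.205) = 0.4188.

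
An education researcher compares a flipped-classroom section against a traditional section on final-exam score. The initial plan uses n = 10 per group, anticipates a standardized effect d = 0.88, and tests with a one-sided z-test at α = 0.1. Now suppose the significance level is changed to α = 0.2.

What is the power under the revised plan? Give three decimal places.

δ = d·√(n/2) = 0.88 × √(10/2) = 1.9677 (unchanged). New critical value: z_{0.2} = 0.842.
Revised power = Φ(δ − 0.842) = Φ(1.126) = 0.8699.

Power ≈ 0.870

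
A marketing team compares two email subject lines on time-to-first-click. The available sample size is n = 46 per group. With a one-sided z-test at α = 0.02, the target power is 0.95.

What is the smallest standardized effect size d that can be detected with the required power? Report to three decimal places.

Required noncentrality: δ = z_{0.02} + z_{0.05} = 2.054 + 1.645 = 3.699.
δ = d·√(n/2) ⇒ d = δ/√(n/2) = 3.699/√(46/2) = 0.7712.

d ≈ 0.771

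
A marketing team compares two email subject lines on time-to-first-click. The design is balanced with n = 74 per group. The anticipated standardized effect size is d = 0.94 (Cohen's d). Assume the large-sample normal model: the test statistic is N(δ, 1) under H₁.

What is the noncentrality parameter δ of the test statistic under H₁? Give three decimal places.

δ = d·√(n/2) = 0.94 × √(74/2) = 5.7178

δ ≈ 5.718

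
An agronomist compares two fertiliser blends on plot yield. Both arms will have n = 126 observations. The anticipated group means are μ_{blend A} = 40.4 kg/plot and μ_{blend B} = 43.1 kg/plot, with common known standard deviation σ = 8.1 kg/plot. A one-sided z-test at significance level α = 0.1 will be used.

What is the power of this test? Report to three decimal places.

Power ≈ 0.914

Standardized effect: d = |μ_{blend A} − μ_{blend B}| / σ = |40.4 − 43.1| / 8.1 = 0.3333
Noncentrality parameter: δ = d·√(n/2) = 0.3333 × √(126/2) = 2.6458
One-sided α = 0.1 → critical value z_{0.1} = 1.282.
Power = Φ(δ − 1.282) = Φ(1.364) = 0.9137.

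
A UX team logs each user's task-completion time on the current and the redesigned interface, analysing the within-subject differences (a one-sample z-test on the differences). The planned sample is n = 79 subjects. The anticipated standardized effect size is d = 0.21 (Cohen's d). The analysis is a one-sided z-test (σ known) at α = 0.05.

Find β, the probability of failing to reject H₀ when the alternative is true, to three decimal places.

β ≈ 0.412

Noncentrality parameter: δ = d·√n = 0.21 × √79 = 1.8665
One-sided α = 0.05 → critical value z_{0.05} = 1.645.
Power = Φ(δ − 1.645) = Φ(0.222) = 0.5877.
Type II error: β = 1 − power = 1 − 0.5877 = 0.4123.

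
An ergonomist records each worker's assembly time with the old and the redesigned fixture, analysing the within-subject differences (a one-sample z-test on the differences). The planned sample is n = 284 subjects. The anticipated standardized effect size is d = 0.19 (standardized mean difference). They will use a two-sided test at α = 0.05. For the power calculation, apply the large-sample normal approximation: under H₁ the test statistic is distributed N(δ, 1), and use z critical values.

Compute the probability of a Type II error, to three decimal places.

β ≈ 0.107

Noncentrality parameter: δ = d·√n = 0.19 × √284 = 3.2019
Critical value for a two-sided test at α = 0.05: z_{α/2} = 1.960.
Power = Φ(δ − 1.960) + Φ(−δ − 1.960) = Φ(1.242) + Φ(-5.162) = 0.8929 + 0.0000 = 0.8929.
Type II error: β = 1 − power = 1 − 0.8929 = 0.1071.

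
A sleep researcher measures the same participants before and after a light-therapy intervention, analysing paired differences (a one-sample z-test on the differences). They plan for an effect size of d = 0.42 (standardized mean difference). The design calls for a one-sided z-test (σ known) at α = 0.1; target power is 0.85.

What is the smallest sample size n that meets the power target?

Set Φ(δ − 1.282) = 0.85; then δ − 1.282 = Φ⁻¹(0.85) = 1.036, giving δ = 2.318.
δ = d·√n ⇒ n = (δ/d)² = (2.318 / 0.42)² = 30.46.
Round up to the next whole unit.

n = 31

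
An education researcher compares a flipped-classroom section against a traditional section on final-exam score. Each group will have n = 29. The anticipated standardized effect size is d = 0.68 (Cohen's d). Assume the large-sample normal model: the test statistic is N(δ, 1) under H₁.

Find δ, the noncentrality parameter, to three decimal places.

The noncentrality parameter scales effect size by the design's sample-size factor: δ = d·√(n/2) = 0.68 × √(29/2) = 2.5894

δ ≈ 2.589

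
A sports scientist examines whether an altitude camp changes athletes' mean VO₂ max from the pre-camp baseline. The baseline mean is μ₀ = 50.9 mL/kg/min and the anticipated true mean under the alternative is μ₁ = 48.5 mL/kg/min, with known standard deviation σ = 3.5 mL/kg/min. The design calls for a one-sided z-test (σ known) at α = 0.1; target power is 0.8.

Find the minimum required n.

n = 10

Standardized effect: d = |μ₁ − μ₀| / σ = |48.5 − 50.9| / 3.5 = 0.6857
For power 0.8 need Φ(δ − z_{0.1}) = 0.8, so δ = z_{0.1} + z_{0.20} = 1.282 + 0.842 = 2.123.
δ = d·√n ⇒ n = (δ/d)² = (2.123 / 0.6857)² = 9.59.
Round up to the next whole unit.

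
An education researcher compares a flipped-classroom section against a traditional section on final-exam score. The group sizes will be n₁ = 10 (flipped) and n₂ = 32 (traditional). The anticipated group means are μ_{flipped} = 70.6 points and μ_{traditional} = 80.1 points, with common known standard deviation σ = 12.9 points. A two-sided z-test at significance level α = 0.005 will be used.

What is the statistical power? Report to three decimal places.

Standardized effect: d = |μ_{flipped} − μ_{traditional}| / σ = |70.6 − 80.1| / 12.9 = 0.7364
Noncentrality parameter: δ = d / √(1/n₁ + 1/n₂) = 0.7364 / √(1/10 + 1/32) = 2.0328
Two-sided α = 0.005 → critical value z_{0.0025} = 2.807.
Power = Φ(δ − 2.807) + Φ(−δ − 2.807) = Φ(-0.774) + Φ(-4.840) = 0.2194 + 0.0000 = 0.2194.

Power ≈ 0.219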